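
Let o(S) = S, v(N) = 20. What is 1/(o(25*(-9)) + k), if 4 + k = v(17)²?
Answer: 1/171 ≈ 0.0058480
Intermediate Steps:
k = 396 (k = -4 + 20² = -4 + 400 = 396)
1/(o(25*(-9)) + k) = 1/(25*(-9) + 396) = 1/(-225 + 396) = 1/171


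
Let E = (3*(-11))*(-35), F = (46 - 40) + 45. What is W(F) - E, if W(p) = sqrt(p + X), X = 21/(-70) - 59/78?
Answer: -1155 + sqrt(1899105)/195 ≈ -1147.9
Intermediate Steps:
X = -206/195 (X = 21*(-1/70) - 59*1/78 = -3/10 - 59/78 = -206/195 ≈ -1.0564)
F = 51 (F = 6 + 45 = 51)
E = 1155 (E = -33*(-35) = 1155)
W(p) = sqrt(-206/195 + p) (W(p) = sqrt(p - 206/195) = sqrt(-206/195 + p))
W(F) - E = sqrt(-40170 + 38025*51)/195 - 1*1155 = sqrt(-40170 + 1939275)/195 - 1155 = sqrt(1899105)/195 - 1155 = -1155 + sqrt(1899105)/195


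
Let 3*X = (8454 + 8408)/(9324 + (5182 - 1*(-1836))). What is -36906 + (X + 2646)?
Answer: -839806949/24513 ≈ -34260.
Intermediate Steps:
X = 8431/24513 (X = ((8454 + 8408)/(9324 + (5182 - 1*(-1836))))/3 = (16862/(9324 + (5182 + 1836)))/3 = (16862/(9324 + 7018))/3 = (16862/16342)/3 = (16862*(1/16342))/3 = (1/3)*(8431/8171) = 8431/24513 ≈ 0.34394)
-36906 + (X + 2646) = -36906 + (8431/24513 + 2646) = -36906 + 64869829/24513 = -839806949/24513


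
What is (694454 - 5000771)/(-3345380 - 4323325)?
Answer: 1435439/2556235 ≈ 0.56154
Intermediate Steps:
(694454 - 5000771)/(-3345380 - 4323325) = -4306317/(-7668705) = -4306317*(-1/7668705) = 1435439/2556235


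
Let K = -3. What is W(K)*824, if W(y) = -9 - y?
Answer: -4944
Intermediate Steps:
W(K)*824 = (-9 - 1*(-3))*824 = (-9 + 3)*824 = -6*824 = -4944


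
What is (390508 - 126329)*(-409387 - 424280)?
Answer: -220237314393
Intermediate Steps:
(390508 - 126329)*(-409387 - 424280) = 264179*(-833667) = -220237314393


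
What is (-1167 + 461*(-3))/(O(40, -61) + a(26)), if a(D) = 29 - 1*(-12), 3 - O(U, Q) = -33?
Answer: -2550/77 ≈ -33.117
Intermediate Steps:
O(U, Q) = 36 (O(U, Q) = 3 - 1*(-33) = 3 + 33 = 36)
a(D) = 41 (a(D) = 29 + 12 = 41)
(-1167 + 461*(-3))/(O(40, -61) + a(26)) = (-1167 + 461*(-3))/(36 + 41) = (-1167 - 1383)/77 = -2550*1/77 = -2550/77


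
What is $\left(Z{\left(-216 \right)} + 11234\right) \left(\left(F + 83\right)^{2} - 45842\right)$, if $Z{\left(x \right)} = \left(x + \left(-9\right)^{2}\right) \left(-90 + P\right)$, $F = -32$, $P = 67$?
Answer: $-620032699$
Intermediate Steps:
$Z{\left(x \right)} = -1863 - 23 x$ ($Z{\left(x \right)} = \left(x + \left(-9\right)^{2}\right) \left(-90 + 67\right) = \left(x + 81\right) \left(-23\right) = \left(81 + x\right) \left(-23\right) = -1863 - 23 x$)
$\left(Z{\left(-216 \right)} + 11234\right) \left(\left(F + 83\right)^{2} - 45842\right) = \left(\left(-1863 - -4968\right) + 11234\right) \left(\left(-32 + 83\right)^{2} - 45842\right) = \left(\left(-1863 + 4968\right) + 11234\right) \left(51^{2} - 45842\right) = \left(3105 + 11234\right) \left(2601 - 45842\right) = 14339 \left(-43241\right) = -620032699$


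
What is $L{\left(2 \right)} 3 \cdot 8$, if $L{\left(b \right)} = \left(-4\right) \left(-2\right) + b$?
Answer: $240$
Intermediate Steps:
$L{\left(b \right)} = 8 + b$
$L{\left(2 \right)} 3 \cdot 8 = \left(8 + 2\right) 3 \cdot 8 = 10 \cdot 3 \cdot 8 = 30 \cdot 8 = 240$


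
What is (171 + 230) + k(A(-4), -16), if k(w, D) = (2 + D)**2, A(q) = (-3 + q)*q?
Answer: 597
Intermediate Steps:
A(q) = q*(-3 + q)
(171 + 230) + k(A(-4), -16) = (171 + 230) + (2 - 16)**2 = 401 + (-14)**2 = 401 + 196 = 597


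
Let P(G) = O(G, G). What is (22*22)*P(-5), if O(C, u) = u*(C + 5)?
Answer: 0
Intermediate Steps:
O(C, u) = u*(5 + C)
P(G) = G*(5 + G)
(22*22)*P(-5) = (22*22)*(-5*(5 - 5)) = 484*(-5*0) = 484*0 = 0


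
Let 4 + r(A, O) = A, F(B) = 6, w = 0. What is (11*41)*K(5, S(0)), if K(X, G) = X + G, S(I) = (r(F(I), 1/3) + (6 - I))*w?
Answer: 2255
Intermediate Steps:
r(A, O) = -4 + A
S(I) = 0 (S(I) = ((-4 + 6) + (6 - I))*0 = (2 + (6 - I))*0 = (8 - I)*0 = 0)
K(X, G) = G + X
(11*41)*K(5, S(0)) = (11*41)*(0 + 5) = 451*5 = 2255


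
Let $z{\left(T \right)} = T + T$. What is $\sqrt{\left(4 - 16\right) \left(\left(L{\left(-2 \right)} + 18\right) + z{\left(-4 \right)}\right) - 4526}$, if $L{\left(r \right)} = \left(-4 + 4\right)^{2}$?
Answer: $i \sqrt{4646} \approx 68.162 i$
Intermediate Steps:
$L{\left(r \right)} = 0$ ($L{\left(r \right)} = 0^{2} = 0$)
$z{\left(T \right)} = 2 T$
$\sqrt{\left(4 - 16\right) \left(\left(L{\left(-2 \right)} + 18\right) + z{\left(-4 \right)}\right) - 4526} = \sqrt{\left(4 - 16\right) \left(\left(0 + 18\right) + 2 \left(-4\right)\right) - 4526} = \sqrt{- 12 \left(18 - 8\right) - 4526} = \sqrt{\left(-12\right) 10 - 4526} = \sqrt{-120 - 4526} = \sqrt{-4646} = i \sqrt{4646}$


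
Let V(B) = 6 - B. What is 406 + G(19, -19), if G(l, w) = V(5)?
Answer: 407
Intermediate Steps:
G(l, w) = 1 (G(l, w) = 6 - 1*5 = 6 - 5 = 1)
406 + G(19, -19) = 406 + 1 = 407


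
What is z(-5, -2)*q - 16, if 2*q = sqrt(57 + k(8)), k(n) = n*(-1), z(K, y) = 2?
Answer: -9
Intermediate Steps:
k(n) = -n
q = 7/2 (q = sqrt(57 - 1*8)/2 = sqrt(57 - 8)/2 = sqrt(49)/2 = (1/2)*7 = 7/2 ≈ 3.5000)
z(-5, -2)*q - 16 = 2*(7/2) - 16 = 7 - 16 = -9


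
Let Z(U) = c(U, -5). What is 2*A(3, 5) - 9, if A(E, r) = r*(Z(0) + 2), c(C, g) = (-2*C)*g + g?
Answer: -39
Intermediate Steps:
c(C, g) = g - 2*C*g (c(C, g) = -2*C*g + g = g - 2*C*g)
Z(U) = -5 + 10*U (Z(U) = -5*(1 - 2*U) = -5 + 10*U)
A(E, r) = -3*r (A(E, r) = r*((-5 + 10*0) + 2) = r*((-5 + 0) + 2) = r*(-5 + 2) = r*(-3) = -3*r)
2*A(3, 5) - 9 = 2*(-3*5) - 9 = 2*(-15) - 9 = -30 - 9 = -39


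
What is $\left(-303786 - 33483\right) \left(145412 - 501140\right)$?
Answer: $119976026832$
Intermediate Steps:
$\left(-303786 - 33483\right) \left(145412 - 501140\right) = \left(-337269\right) \left(-355728\right) = 119976026832$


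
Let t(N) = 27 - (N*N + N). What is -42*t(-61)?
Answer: 152586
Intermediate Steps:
t(N) = 27 - N - N**2 (t(N) = 27 - (N**2 + N) = 27 - (N + N**2) = 27 + (-N - N**2) = 27 - N - N**2)
-42*t(-61) = -42*(27 - 1*(-61) - 1*(-61)**2) = -42*(27 + 61 - 1*3721) = -42*(27 + 61 - 3721) = -42*(-3633) = 152586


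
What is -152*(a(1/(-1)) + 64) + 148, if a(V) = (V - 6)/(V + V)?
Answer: -10112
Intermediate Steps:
a(V) = (-6 + V)/(2*V) (a(V) = (-6 + V)/((2*V)) = (-6 + V)*(1/(2*V)) = (-6 + V)/(2*V))
-152*(a(1/(-1)) + 64) + 148 = -152*((-6 + 1/(-1))/(2*((1/(-1)))) + 64) + 148 = -152*((-6 + 1*(-1))/(2*((1*(-1)))) + 64) + 148 = -152*((½)*(-6 - 1)/(-1) + 64) + 148 = -152*((½)*(-1)*(-7) + 64) + 148 = -152*(7/2 + 64) + 148 = -152*135/2 + 148 = -10260 + 148 = -10112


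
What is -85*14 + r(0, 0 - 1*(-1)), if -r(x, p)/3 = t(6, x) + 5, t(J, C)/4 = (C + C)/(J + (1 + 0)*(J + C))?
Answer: -1205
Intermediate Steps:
t(J, C) = 8*C/(C + 2*J) (t(J, C) = 4*((C + C)/(J + (1 + 0)*(J + C))) = 4*((2*C)/(J + 1*(C + J))) = 4*((2*C)/(J + (C + J))) = 4*((2*C)/(C + 2*J)) = 4*(2*C/(C + 2*J)) = 8*C/(C + 2*J))
r(x, p) = -15 - 24*x/(12 + x) (r(x, p) = -3*(8*x/(x + 2*6) + 5) = -3*(8*x/(x + 12) + 5) = -3*(8*x/(12 + x) + 5) = -3*(5 + 8*x/(12 + x)) = -15 - 24*x/(12 + x))
-85*14 + r(0, 0 - 1*(-1)) = -85*14 + 3*(-60 - 13*0)/(12 + 0) = -1190 + 3*(-60 + 0)/12 = -1190 + 3*(1/12)*(-60) = -1190 - 15 = -1205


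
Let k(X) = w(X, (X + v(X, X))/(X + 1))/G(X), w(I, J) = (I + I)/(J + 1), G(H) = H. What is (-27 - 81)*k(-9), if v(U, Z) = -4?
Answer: -576/7 ≈ -82.286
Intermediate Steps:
w(I, J) = 2*I/(1 + J) (w(I, J) = (2*I)/(1 + J) = 2*I/(1 + J))
k(X) = 2/(1 + (-4 + X)/(1 + X)) (k(X) = (2*X/(1 + (X - 4)/(X + 1)))/X = (2*X/(1 + (-4 + X)/(1 + X)))/X = 2/(1 + (-4 + X)/(1 + X)))
(-27 - 81)*k(-9) = (-27 - 81)*(2*(1 - 9)/(-3 + 2*(-9))) = -216*(-8)/(-3 - 18) = -216*(-8)/(-21) = -216*(-1)*(-8)/21 = -108*16/21 = -576/7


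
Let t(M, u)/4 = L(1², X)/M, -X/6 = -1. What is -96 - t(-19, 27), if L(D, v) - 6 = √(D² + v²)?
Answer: -1800/19 + 4*√37/19 ≈ -93.456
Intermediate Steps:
X = 6 (X = -6*(-1) = 6)
L(D, v) = 6 + √(D² + v²)
t(M, u) = 4*(6 + √37)/M (t(M, u) = 4*((6 + √((1²)² + 6²))/M) = 4*((6 + √(1² + 36))/M) = 4*((6 + √(1 + 36))/M) = 4*((6 + √37)/M) = 4*(6 + √37)/M)
-96 - t(-19, 27) = -96 - 4*(6 + √37)/(-19) = -96 - 4*(-1)*(6 + √37)/19 = -96 - (-24/19 - 4*√37/19) = -96 + (24/19 + 4*√37/19) = -1800/19 + 4*√37/19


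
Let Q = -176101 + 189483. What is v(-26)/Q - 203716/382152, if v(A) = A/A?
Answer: -170359085/319622379 ≈ -0.53300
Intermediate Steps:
Q = 13382
v(A) = 1
v(-26)/Q - 203716/382152 = 1/13382 - 203716/382152 = 1*(1/13382) - 203716*1/382152 = 1/13382 - 50929/95538 = -170359085/319622379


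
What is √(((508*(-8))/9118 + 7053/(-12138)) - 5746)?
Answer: 5*I*√270642695786218/1085042 ≈ 75.809*I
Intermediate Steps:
√(((508*(-8))/9118 + 7053/(-12138)) - 5746) = √((-4064*1/9118 + 7053*(-1/12138)) - 5746) = √((-2032/4559 - 2351/4046) - 5746) = √(-18939681/18445714 - 5746) = √(-106008012325/18445714) = 5*I*√270642695786218/1085042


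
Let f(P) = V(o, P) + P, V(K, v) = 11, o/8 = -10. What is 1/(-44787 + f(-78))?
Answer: -1/44854 ≈ -2.2295e-5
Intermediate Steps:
o = -80 (o = 8*(-10) = -80)
f(P) = 11 + P
1/(-44787 + f(-78)) = 1/(-44787 + (11 - 78)) = 1/(-44787 - 67) = 1/(-44854) = -1/44854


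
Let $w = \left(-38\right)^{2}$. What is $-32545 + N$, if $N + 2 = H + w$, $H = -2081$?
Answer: $-33184$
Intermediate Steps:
$w = 1444$
$N = -639$ ($N = -2 + \left(-2081 + 1444\right) = -2 - 637 = -639$)
$-32545 + N = -32545 - 639 = -33184$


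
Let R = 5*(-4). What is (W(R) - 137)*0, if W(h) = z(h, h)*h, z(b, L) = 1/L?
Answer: 0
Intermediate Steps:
R = -20
W(h) = 1 (W(h) = h/h = 1)
(W(R) - 137)*0 = (1 - 137)*0 = -136*0 = 0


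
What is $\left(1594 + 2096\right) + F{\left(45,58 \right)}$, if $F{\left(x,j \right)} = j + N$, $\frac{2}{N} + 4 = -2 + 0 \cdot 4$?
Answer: $\frac{11243}{3} \approx 3747.7$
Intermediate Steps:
$N = - \frac{1}{3}$ ($N = \frac{2}{-4 + \left(-2 + 0 \cdot 4\right)} = \frac{2}{-4 + \left(-2 + 0\right)} = \frac{2}{-4 - 2} = \frac{2}{-6} = 2 \left(- \frac{1}{6}\right) = - \frac{1}{3} \approx -0.33333$)
$F{\left(x,j \right)} = - \frac{1}{3} + j$ ($F{\left(x,j \right)} = j - \frac{1}{3} = - \frac{1}{3} + j$)
$\left(1594 + 2096\right) + F{\left(45,58 \right)} = \left(1594 + 2096\right) + \left(- \frac{1}{3} + 58\right) = 3690 + \frac{173}{3} = \frac{11243}{3}$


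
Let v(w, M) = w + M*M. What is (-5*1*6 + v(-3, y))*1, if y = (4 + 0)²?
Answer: 223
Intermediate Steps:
y = 16 (y = 4² = 16)
v(w, M) = w + M²
(-5*1*6 + v(-3, y))*1 = (-5*1*6 + (-3 + 16²))*1 = (-5*6 + (-3 + 256))*1 = (-30 + 253)*1 = 223*1 = 223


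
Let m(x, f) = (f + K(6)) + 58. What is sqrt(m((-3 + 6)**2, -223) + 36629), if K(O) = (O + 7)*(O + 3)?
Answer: sqrt(36581) ≈ 191.26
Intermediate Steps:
K(O) = (3 + O)*(7 + O) (K(O) = (7 + O)*(3 + O) = (3 + O)*(7 + O))
m(x, f) = 175 + f (m(x, f) = (f + (21 + 6**2 + 10*6)) + 58 = (f + (21 + 36 + 60)) + 58 = (f + 117) + 58 = (117 + f) + 58 = 175 + f)
sqrt(m((-3 + 6)**2, -223) + 36629) = sqrt((175 - 223) + 36629) = sqrt(-48 + 36629) = sqrt(36581)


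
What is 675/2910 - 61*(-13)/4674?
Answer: 91043/226689 ≈ 0.40162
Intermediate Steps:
675/2910 - 61*(-13)/4674 = 675*(1/2910) + 793*(1/4674) = 45/194 + 793/4674 = 91043/226689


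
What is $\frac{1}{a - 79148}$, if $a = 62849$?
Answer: $- \frac{1}{16299} \approx -6.1353 \cdot 10^{-5}$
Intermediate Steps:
$\frac{1}{a - 79148} = \frac{1}{62849 - 79148} = \frac{1}{-16299} = - \frac{1}{16299}$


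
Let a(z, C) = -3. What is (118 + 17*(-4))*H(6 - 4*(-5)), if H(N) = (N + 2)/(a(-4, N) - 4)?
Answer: -200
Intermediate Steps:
H(N) = -2/7 - N/7 (H(N) = (N + 2)/(-3 - 4) = (2 + N)/(-7) = (2 + N)*(-1/7) = -2/7 - N/7)
(118 + 17*(-4))*H(6 - 4*(-5)) = (118 + 17*(-4))*(-2/7 - (6 - 4*(-5))/7) = (118 - 68)*(-2/7 - (6 + 20)/7) = 50*(-2/7 - 1/7*26) = 50*(-2/7 - 26/7) = 50*(-4) = -200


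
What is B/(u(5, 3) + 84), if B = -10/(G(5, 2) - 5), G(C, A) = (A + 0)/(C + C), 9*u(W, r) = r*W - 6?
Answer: 5/204 ≈ 0.024510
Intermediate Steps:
u(W, r) = -⅔ + W*r/9 (u(W, r) = (r*W - 6)/9 = (W*r - 6)/9 = (-6 + W*r)/9 = -⅔ + W*r/9)
G(C, A) = A/(2*C) (G(C, A) = A/((2*C)) = A*(1/(2*C)) = A/(2*C))
B = 25/12 (B = -10/((½)*2/5 - 5) = -10/((½)*2*(⅕) - 5) = -10/(⅕ - 5) = -10/(-24/5) = -10*(-5/24) = 25/12 ≈ 2.0833)
B/(u(5, 3) + 84) = (25/12)/((-⅔ + (⅑)*5*3) + 84) = (25/12)/((-⅔ + 5/3) + 84) = (25/12)/(1 + 84) = (25/12)/85 = (1/85)*(25/12) = 5/204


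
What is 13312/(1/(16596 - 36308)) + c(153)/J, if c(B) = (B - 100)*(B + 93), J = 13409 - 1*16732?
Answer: -871975629550/3323 ≈ -2.6241e+8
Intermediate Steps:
J = -3323 (J = 13409 - 16732 = -3323)
c(B) = (-100 + B)*(93 + B)
13312/(1/(16596 - 36308)) + c(153)/J = 13312/(1/(16596 - 36308)) + (-9300 + 153² - 7*153)/(-3323) = 13312/(1/(-19712)) + (-9300 + 23409 - 1071)*(-1/3323) = 13312/(-1/19712) + 13038*(-1/3323) = 13312*(-19712) - 13038/3323 = -262406144 - 13038/3323 = -871975629550/3323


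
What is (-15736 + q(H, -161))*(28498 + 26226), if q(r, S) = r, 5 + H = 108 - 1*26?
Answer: -856923116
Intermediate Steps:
H = 77 (H = -5 + (108 - 1*26) = -5 + (108 - 26) = -5 + 82 = 77)
(-15736 + q(H, -161))*(28498 + 26226) = (-15736 + 77)*(28498 + 26226) = -15659*54724 = -856923116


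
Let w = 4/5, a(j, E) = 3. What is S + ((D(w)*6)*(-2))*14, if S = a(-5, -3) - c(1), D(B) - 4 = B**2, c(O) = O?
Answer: -19438/25 ≈ -777.52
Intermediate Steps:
w = 4/5 (w = 4*(1/5) = 4/5 ≈ 0.80000)
D(B) = 4 + B**2
S = 2 (S = 3 - 1*1 = 3 - 1 = 2)
S + ((D(w)*6)*(-2))*14 = 2 + (((4 + (4/5)**2)*6)*(-2))*14 = 2 + (((4 + 16/25)*6)*(-2))*14 = 2 + (((116/25)*6)*(-2))*14 = 2 + ((696/25)*(-2))*14 = 2 - 1392/25*14 = 2 - 19488/25 = -19438/25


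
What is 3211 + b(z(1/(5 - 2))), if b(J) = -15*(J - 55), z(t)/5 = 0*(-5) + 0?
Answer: 4036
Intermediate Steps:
z(t) = 0 (z(t) = 5*(0*(-5) + 0) = 5*(0 + 0) = 5*0 = 0)
b(J) = 825 - 15*J (b(J) = -15*(-55 + J) = 825 - 15*J)
3211 + b(z(1/(5 - 2))) = 3211 + (825 - 15*0) = 3211 + (825 + 0) = 3211 + 825 = 4036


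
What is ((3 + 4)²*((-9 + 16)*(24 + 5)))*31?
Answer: 308357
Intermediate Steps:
((3 + 4)²*((-9 + 16)*(24 + 5)))*31 = (7²*(7*29))*31 = (49*203)*31 = 9947*31 = 308357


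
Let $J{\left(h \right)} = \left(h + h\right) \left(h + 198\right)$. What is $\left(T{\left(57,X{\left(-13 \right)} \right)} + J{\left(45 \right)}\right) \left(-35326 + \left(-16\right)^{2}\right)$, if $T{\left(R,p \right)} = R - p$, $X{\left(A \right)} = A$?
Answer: $-769435800$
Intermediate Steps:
$J{\left(h \right)} = 2 h \left(198 + h\right)$
$\left(T{\left(57,X{\left(-13 \right)} \right)} + J{\left(45 \right)}\right) \left(-35326 + \left(-16\right)^{2}\right) = \left(\left(57 - -13\right) + 2 \cdot 45 \left(198 + 45\right)\right) \left(-35326 + \left(-16\right)^{2}\right) = \left(\left(57 + 13\right) + 2 \cdot 45 \cdot 243\right) \left(-35326 + 256\right) = \left(70 + 21870\right) \left(-35070\right) = 21940 \left(-35070\right) = -769435800$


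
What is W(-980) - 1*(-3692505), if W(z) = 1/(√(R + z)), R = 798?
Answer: 3692505 - I*√182/182 ≈ 3.6925e+6 - 0.074125*I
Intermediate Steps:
W(z) = (798 + z)^(-½) (W(z) = 1/(√(798 + z)) = (798 + z)^(-½))
W(-980) - 1*(-3692505) = (798 - 980)^(-½) - 1*(-3692505) = (-182)^(-½) + 3692505 = -I*√182/182 + 3692505 = 3692505 - I*√182/182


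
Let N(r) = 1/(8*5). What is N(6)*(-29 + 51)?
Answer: 11/20 ≈ 0.55000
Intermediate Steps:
N(r) = 1/40 (N(r) = (⅛)*(⅕) = 1/40)
N(6)*(-29 + 51) = (-29 + 51)/40 = (1/40)*22 = 11/20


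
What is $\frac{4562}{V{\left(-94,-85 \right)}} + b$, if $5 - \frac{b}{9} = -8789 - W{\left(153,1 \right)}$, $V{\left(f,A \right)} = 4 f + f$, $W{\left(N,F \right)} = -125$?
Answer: $\frac{18332654}{235} \approx 78011.0$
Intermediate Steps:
$V{\left(f,A \right)} = 5 f$
$b = 78021$ ($b = 45 - 9 \left(-8789 - -125\right) = 45 - 9 \left(-8789 + 125\right) = 45 - -77976 = 45 + 77976 = 78021$)
$\frac{4562}{V{\left(-94,-85 \right)}} + b = \frac{4562}{5 \left(-94\right)} + 78021 = \frac{4562}{-470} + 78021 = 4562 \left(- \frac{1}{470}\right) + 78021 = - \frac{2281}{235} + 78021 = \frac{18332654}{235}$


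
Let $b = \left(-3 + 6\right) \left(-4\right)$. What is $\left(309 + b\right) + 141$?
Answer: $438$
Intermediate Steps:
$b = -12$ ($b = 3 \left(-4\right) = -12$)
$\left(309 + b\right) + 141 = \left(309 - 12\right) + 141 = 297 + 141 = 438$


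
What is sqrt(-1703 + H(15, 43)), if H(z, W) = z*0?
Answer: I*sqrt(1703) ≈ 41.267*I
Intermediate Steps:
H(z, W) = 0
sqrt(-1703 + H(15, 43)) = sqrt(-1703 + 0) = sqrt(-1703) = I*sqrt(1703)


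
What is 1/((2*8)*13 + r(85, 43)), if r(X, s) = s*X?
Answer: 1/3863 ≈ 0.00025887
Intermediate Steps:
r(X, s) = X*s
1/((2*8)*13 + r(85, 43)) = 1/((2*8)*13 + 85*43) = 1/(16*13 + 3655) = 1/(208 + 3655) = 1/3863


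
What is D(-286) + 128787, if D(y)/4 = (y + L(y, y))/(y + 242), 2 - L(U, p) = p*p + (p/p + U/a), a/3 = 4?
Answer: 8992285/66 ≈ 1.3625e+5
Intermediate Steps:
a = 12 (a = 3*4 = 12)
L(U, p) = 1 - p**2 - U/12 (L(U, p) = 2 - (p*p + (p/p + U/12)) = 2 - (p**2 + (1 + U*(1/12))) = 2 - (p**2 + (1 + U/12)) = 2 - (1 + p**2 + U/12) = 2 + (-1 - p**2 - U/12) = 1 - p**2 - U/12)
D(y) = 4*(1 - y**2 + 11*y/12)/(242 + y) (D(y) = 4*((y + (1 - y**2 - y/12))/(y + 242)) = 4*((1 - y**2 + 11*y/12)/(242 + y)) = 4*(1 - y**2 + 11*y/12)/(242 + y))
D(-286) + 128787 = (12 - 12*(-286)**2 + 11*(-286))/(3*(242 - 286)) + 128787 = (1/3)*(12 - 12*81796 - 3146)/(-44) + 128787 = (1/3)*(-1/44)*(12 - 981552 - 3146) + 128787 = (1/3)*(-1/44)*(-984686) + 128787 = 492343/66 + 128787 = 8992285/66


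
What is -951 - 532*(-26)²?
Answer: -360583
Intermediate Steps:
-951 - 532*(-26)² = -951 - 532*676 = -951 - 359632 = -360583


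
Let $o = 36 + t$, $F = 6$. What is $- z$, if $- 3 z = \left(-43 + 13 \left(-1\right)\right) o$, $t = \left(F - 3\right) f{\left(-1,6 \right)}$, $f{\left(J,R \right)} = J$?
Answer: $-616$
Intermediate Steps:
$t = -3$ ($t = \left(6 - 3\right) \left(-1\right) = 3 \left(-1\right) = -3$)
$o = 33$ ($o = 36 - 3 = 33$)
$z = 616$ ($z = - \frac{\left(-43 + 13 \left(-1\right)\right) 33}{3} = - \frac{\left(-43 - 13\right) 33}{3} = - \frac{\left(-56\right) 33}{3} = \left(- \frac{1}{3}\right) \left(-1848\right) = 616$)
$- z = \left(-1\right) 616 = -616$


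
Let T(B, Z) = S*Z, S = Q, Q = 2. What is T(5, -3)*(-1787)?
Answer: 10722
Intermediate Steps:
S = 2
T(B, Z) = 2*Z
T(5, -3)*(-1787) = (2*(-3))*(-1787) = -6*(-1787) = 10722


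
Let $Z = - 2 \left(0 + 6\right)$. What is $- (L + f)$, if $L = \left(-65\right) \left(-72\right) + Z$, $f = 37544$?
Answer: $-42212$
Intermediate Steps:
$Z = -12$ ($Z = \left(-2\right) 6 = -12$)
$L = 4668$ ($L = \left(-65\right) \left(-72\right) - 12 = 4680 - 12 = 4668$)
$- (L + f) = - (4668 + 37544) = \left(-1\right) 42212 = -42212$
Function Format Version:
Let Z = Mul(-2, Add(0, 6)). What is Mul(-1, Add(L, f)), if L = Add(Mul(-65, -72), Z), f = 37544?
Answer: -42212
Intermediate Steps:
Z = -12 (Z = Mul(-2, 6) = -12)
L = 4668 (L = Add(Mul(-65, -72), -12) = Add(4680, -12) = 4668)
Mul(-1, Add(L, f)) = Mul(-1, Add(4668, 37544)) = Mul(-1, 42212) = -42212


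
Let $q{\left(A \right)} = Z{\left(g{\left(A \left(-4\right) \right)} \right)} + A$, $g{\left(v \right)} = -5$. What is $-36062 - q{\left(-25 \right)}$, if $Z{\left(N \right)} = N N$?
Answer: $-36062$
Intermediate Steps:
$Z{\left(N \right)} = N^{2}$
$q{\left(A \right)} = 25 + A$ ($q{\left(A \right)} = \left(-5\right)^{2} + A = 25 + A$)
$-36062 - q{\left(-25 \right)} = -36062 - \left(25 - 25\right) = -36062 - 0 = -36062 + 0 = -36062$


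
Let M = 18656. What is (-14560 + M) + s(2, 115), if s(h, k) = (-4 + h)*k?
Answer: 3866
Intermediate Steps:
s(h, k) = k*(-4 + h)
(-14560 + M) + s(2, 115) = (-14560 + 18656) + 115*(-4 + 2) = 4096 + 115*(-2) = 4096 - 230 = 3866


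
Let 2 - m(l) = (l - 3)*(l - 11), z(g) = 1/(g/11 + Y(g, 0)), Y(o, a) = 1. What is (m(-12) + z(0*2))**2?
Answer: 116964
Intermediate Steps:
z(g) = 1/(1 + g/11) (z(g) = 1/(g/11 + 1) = 1/(1 + g/11))
m(l) = 2 - (-11 + l)*(-3 + l) (m(l) = 2 - (l - 3)*(l - 11) = 2 - (-3 + l)*(-11 + l) = 2 - (-11 + l)*(-3 + l))
(m(-12) + z(0*2))**2 = ((-31 - 1*(-12)**2 + 14*(-12)) + 11/(11 + 0*2))**2 = ((-31 - 1*144 - 168) + 11/(11 + 0))**2 = ((-31 - 144 - 168) + 11/11)**2 = (-343 + 11*(1/11))**2 = (-343 + 1)**2 = (-342)**2 = 116964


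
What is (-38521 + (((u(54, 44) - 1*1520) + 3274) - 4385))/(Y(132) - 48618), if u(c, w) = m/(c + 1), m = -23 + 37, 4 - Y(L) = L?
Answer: 1131673/1340515 ≈ 0.84421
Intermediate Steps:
Y(L) = 4 - L
m = 14
u(c, w) = 14/(1 + c) (u(c, w) = 14/(c + 1) = 14/(1 + c))
(-38521 + (((u(54, 44) - 1*1520) + 3274) - 4385))/(Y(132) - 48618) = (-38521 + (((14/(1 + 54) - 1*1520) + 3274) - 4385))/((4 - 1*132) - 48618) = (-38521 + (((14/55 - 1520) + 3274) - 4385))/((4 - 132) - 48618) = (-38521 + (((14*(1/55) - 1520) + 3274) - 4385))/(-128 - 48618) = (-38521 + (((14/55 - 1520) + 3274) - 4385))/(-48746) = (-38521 + ((-83586/55 + 3274) - 4385))*(-1/48746) = (-38521 + (96484/55 - 4385))*(-1/48746) = (-38521 - 144691/55)*(-1/48746) = -2263346/55*(-1/48746) = 1131673/1340515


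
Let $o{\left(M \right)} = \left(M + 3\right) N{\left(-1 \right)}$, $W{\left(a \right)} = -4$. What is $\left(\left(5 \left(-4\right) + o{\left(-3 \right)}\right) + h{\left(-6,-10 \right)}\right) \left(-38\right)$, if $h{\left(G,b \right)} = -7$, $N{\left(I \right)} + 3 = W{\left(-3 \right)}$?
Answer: $1026$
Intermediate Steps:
$N{\left(I \right)} = -7$ ($N{\left(I \right)} = -3 - 4 = -7$)
$o{\left(M \right)} = -21 - 7 M$ ($o{\left(M \right)} = \left(M + 3\right) \left(-7\right) = \left(3 + M\right) \left(-7\right) = -21 - 7 M$)
$\left(\left(5 \left(-4\right) + o{\left(-3 \right)}\right) + h{\left(-6,-10 \right)}\right) \left(-38\right) = \left(\left(5 \left(-4\right) - 0\right) - 7\right) \left(-38\right) = \left(\left(-20 + \left(-21 + 21\right)\right) - 7\right) \left(-38\right) = \left(\left(-20 + 0\right) - 7\right) \left(-38\right) = \left(-20 - 7\right) \left(-38\right) = \left(-27\right) \left(-38\right) = 1026$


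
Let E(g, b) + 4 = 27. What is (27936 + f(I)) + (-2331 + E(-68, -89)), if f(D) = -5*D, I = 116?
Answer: 25048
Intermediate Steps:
E(g, b) = 23 (E(g, b) = -4 + 27 = 23)
(27936 + f(I)) + (-2331 + E(-68, -89)) = (27936 - 5*116) + (-2331 + 23) = (27936 - 580) - 2308 = 27356 - 2308 = 25048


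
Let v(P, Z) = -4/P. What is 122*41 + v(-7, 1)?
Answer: 35018/7 ≈ 5002.6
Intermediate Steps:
122*41 + v(-7, 1) = 122*41 - 4/(-7) = 5002 - 4*(-⅐) = 5002 + 4/7 = 35018/7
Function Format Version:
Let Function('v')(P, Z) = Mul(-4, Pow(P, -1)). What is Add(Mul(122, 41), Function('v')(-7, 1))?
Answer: Rational(35018, 7) ≈ 5002.6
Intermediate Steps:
Add(Mul(122, 41), Function('v')(-7, 1)) = Add(Mul(122, 41), Mul(-4, Pow(-7, -1))) = Add(5002, Mul(-4, Rational(-1, 7))) = Add(5002, Rational(4, 7)) = Rational(35018, 7)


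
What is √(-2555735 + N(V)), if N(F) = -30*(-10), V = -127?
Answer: I*√2555435 ≈ 1598.6*I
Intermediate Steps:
N(F) = 300
√(-2555735 + N(V)) = √(-2555735 + 300) = √(-2555435) = I*√2555435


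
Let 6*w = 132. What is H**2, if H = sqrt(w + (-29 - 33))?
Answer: -40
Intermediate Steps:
w = 22 (w = (1/6)*132 = 22)
H = 2*I*sqrt(10) (H = sqrt(22 + (-29 - 33)) = sqrt(22 - 62) = sqrt(-40) = 2*I*sqrt(10) ≈ 6.3246*I)
H**2 = (2*I*sqrt(10))**2 = -40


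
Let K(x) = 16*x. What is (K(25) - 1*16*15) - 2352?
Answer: -2192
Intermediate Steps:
(K(25) - 1*16*15) - 2352 = (16*25 - 1*16*15) - 2352 = (400 - 16*15) - 2352 = (400 - 240) - 2352 = 160 - 2352 = -2192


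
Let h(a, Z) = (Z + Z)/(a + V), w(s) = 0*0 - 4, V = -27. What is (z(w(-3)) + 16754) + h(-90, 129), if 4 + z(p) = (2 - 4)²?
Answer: 653320/39 ≈ 16752.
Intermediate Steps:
w(s) = -4 (w(s) = 0 - 4 = -4)
z(p) = 0 (z(p) = -4 + (2 - 4)² = -4 + (-2)² = -4 + 4 = 0)
h(a, Z) = 2*Z/(-27 + a) (h(a, Z) = (Z + Z)/(a - 27) = (2*Z)/(-27 + a) = 2*Z/(-27 + a))
(z(w(-3)) + 16754) + h(-90, 129) = (0 + 16754) + 2*129/(-27 - 90) = 16754 + 2*129/(-117) = 16754 + 2*129*(-1/117) = 16754 - 86/39 = 653320/39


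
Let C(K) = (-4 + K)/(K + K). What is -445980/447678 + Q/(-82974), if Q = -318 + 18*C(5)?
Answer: -10239774649/10318231770 ≈ -0.99240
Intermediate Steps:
C(K) = (-4 + K)/(2*K) (C(K) = (-4 + K)/((2*K)) = (-4 + K)*(1/(2*K)) = (-4 + K)/(2*K))
Q = -1581/5 (Q = -318 + 18*((½)*(-4 + 5)/5) = -318 + 18*((½)*(⅕)*1) = -318 + 18*(⅒) = -318 + 9/5 = -1581/5 ≈ -316.20)
-445980/447678 + Q/(-82974) = -445980/447678 - 1581/5/(-82974) = -445980*1/447678 - 1581/5*(-1/82974) = -74330/74613 + 527/138290 = -10239774649/10318231770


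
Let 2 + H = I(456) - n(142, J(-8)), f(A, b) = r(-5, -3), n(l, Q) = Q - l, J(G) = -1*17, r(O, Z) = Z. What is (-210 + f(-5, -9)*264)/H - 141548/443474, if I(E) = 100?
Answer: -240369392/56986409 ≈ -4.2180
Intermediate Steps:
J(G) = -17
f(A, b) = -3
H = 257 (H = -2 + (100 - (-17 - 1*142)) = -2 + (100 - (-17 - 142)) = -2 + (100 - 1*(-159)) = -2 + (100 + 159) = -2 + 259 = 257)
(-210 + f(-5, -9)*264)/H - 141548/443474 = (-210 - 3*264)/257 - 141548/443474 = (-210 - 792)*(1/257) - 141548*1/443474 = -1002*1/257 - 70774/221737 = -1002/257 - 70774/221737 = -240369392/56986409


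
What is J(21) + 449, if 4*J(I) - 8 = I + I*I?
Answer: 1133/2 ≈ 566.50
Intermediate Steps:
J(I) = 2 + I/4 + I**2/4 (J(I) = 2 + (I + I*I)/4 = 2 + (I + I**2)/4 = 2 + (I/4 + I**2/4) = 2 + I/4 + I**2/4)
J(21) + 449 = (2 + (1/4)*21 + (1/4)*21**2) + 449 = (2 + 21/4 + (1/4)*441) + 449 = (2 + 21/4 + 441/4) + 449 = 235/2 + 449 = 1133/2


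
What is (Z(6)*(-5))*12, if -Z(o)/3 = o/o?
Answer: 180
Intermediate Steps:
Z(o) = -3 (Z(o) = -3*o/o = -3*1 = -3)
(Z(6)*(-5))*12 = -3*(-5)*12 = 15*12 = 180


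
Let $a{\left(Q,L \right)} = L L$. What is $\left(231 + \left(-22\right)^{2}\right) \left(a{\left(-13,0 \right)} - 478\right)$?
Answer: $-341770$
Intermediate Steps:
$a{\left(Q,L \right)} = L^{2}$
$\left(231 + \left(-22\right)^{2}\right) \left(a{\left(-13,0 \right)} - 478\right) = \left(231 + \left(-22\right)^{2}\right) \left(0^{2} - 478\right) = \left(231 + 484\right) \left(0 - 478\right) = 715 \left(-478\right) = -341770$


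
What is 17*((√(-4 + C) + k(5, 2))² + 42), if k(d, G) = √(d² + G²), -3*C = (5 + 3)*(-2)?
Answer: 3689/3 + 68*√87/3 ≈ 1441.1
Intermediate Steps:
C = 16/3 (C = -(5 + 3)*(-2)/3 = -8*(-2)/3 = -⅓*(-16) = 16/3 ≈ 5.3333)
k(d, G) = √(G² + d²)
17*((√(-4 + C) + k(5, 2))² + 42) = 17*((√(-4 + 16/3) + √(2² + 5²))² + 42) = 17*((√(4/3) + √(4 + 25))² + 42) = 17*((2*√3/3 + √29)² + 42) = 17*((√29 + 2*√3/3)² + 42) = 17*(42 + (√29 + 2*√3/3)²) = 714 + 17*(√29 + 2*√3/3)²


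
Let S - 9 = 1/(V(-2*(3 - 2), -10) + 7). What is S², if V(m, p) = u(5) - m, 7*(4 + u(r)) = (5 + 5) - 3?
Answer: 3025/36 ≈ 84.028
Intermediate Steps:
u(r) = -3 (u(r) = -4 + ((5 + 5) - 3)/7 = -4 + (10 - 3)/7 = -4 + (⅐)*7 = -4 + 1 = -3)
V(m, p) = -3 - m
S = 55/6 (S = 9 + 1/((-3 - (-2)*(3 - 2)) + 7) = 9 + 1/((-3 - (-2)) + 7) = 9 + 1/((-3 - 1*(-2)) + 7) = 9 + 1/((-3 + 2) + 7) = 9 + 1/(-1 + 7) = 9 + 1/6 = 9 + ⅙ = 55/6 ≈ 9.1667)
S² = (55/6)² = 3025/36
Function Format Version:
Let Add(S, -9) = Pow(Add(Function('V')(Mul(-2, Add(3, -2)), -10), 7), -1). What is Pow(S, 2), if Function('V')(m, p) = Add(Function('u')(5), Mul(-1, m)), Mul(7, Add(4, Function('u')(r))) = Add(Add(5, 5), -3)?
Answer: Rational(3025, 36) ≈ 84.028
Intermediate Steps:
Function('u')(r) = -3 (Function('u')(r) = Add(-4, Mul(Rational(1, 7), Add(Add(5, 5), -3))) = Add(-4, Mul(Rational(1, 7), Add(10, -3))) = Add(-4, Mul(Rational(1, 7), 7)) = Add(-4, 1) = -3)
Function('V')(m, p) = Add(-3, Mul(-1, m))
S = Rational(55, 6) (S = Add(9, Pow(Add(Add(-3, Mul(-1, Mul(-2, Add(3, -2)))), 7), -1)) = Add(9, Pow(Add(Add(-3, Mul(-1, Mul(-2, 1))), 7), -1)) = Add(9, Pow(Add(Add(-3, Mul(-1, -2)), 7), -1)) = Add(9, Pow(Add(Add(-3, 2), 7), -1)) = Add(9, Pow(Add(-1, 7), -1)) = Add(9, Pow(6, -1)) = Add(9, Rational(1, 6)) = Rational(55, 6) ≈ 9.1667)
Pow(S, 2) = Pow(Rational(55, 6), 2) = Rational(3025, 36)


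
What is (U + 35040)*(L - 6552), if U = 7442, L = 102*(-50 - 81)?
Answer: -845986548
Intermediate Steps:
L = -13362 (L = 102*(-131) = -13362)
(U + 35040)*(L - 6552) = (7442 + 35040)*(-13362 - 6552) = 42482*(-19914) = -845986548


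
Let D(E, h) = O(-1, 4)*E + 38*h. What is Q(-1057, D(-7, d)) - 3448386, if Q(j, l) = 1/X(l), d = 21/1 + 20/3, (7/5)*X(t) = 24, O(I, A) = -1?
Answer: -413806313/120 ≈ -3.4484e+6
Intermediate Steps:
X(t) = 120/7 (X(t) = (5/7)*24 = 120/7)
d = 83/3 (d = 21*1 + 20*(1/3) = 21 + 20/3 = 83/3 ≈ 27.667)
D(E, h) = -E + 38*h
Q(j, l) = 7/120 (Q(j, l) = 1/(120/7) = 7/120)
Q(-1057, D(-7, d)) - 3448386 = 7/120 - 3448386 = -413806313/120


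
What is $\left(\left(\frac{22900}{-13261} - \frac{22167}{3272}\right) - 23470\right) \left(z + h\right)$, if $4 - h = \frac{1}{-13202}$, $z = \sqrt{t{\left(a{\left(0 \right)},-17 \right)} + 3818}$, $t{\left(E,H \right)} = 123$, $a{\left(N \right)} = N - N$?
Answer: $- \frac{2339052959247141}{24905855408} - \frac{1018731997627 \sqrt{3941}}{43389992} \approx -1.5678 \cdot 10^{6}$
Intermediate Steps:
$a{\left(N \right)} = 0$
$z = \sqrt{3941}$ ($z = \sqrt{123 + 3818} = \sqrt{3941} \approx 62.777$)
$h = \frac{52809}{13202}$ ($h = 4 - \frac{1}{-13202} = 4 - - \frac{1}{13202} = 4 + \frac{1}{13202} = \frac{52809}{13202} \approx 4.0001$)
$\left(\left(\frac{22900}{-13261} - \frac{22167}{3272}\right) - 23470\right) \left(z + h\right) = \left(\left(\frac{22900}{-13261} - \frac{22167}{3272}\right) - 23470\right) \left(\sqrt{3941} + \frac{52809}{13202}\right) = \left(\left(22900 \left(- \frac{1}{13261}\right) - \frac{22167}{3272}\right) - 23470\right) \left(\frac{52809}{13202} + \sqrt{3941}\right) = \left(\left(- \frac{22900}{13261} - \frac{22167}{3272}\right) - 23470\right) \left(\frac{52809}{13202} + \sqrt{3941}\right) = \left(- \frac{368885387}{43389992} - 23470\right) \left(\frac{52809}{13202} + \sqrt{3941}\right) = - \frac{1018731997627 \left(\frac{52809}{13202} + \sqrt{3941}\right)}{43389992} = - \frac{2339052959247141}{24905855408} - \frac{1018731997627 \sqrt{3941}}{43389992}$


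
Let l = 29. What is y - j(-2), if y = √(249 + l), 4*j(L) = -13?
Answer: 13/4 + √278 ≈ 19.923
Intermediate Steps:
j(L) = -13/4 (j(L) = (¼)*(-13) = -13/4)
y = √278 (y = √(249 + 29) = √278 ≈ 16.673)
y - j(-2) = √278 - 1*(-13/4) = √278 + 13/4 = 13/4 + √278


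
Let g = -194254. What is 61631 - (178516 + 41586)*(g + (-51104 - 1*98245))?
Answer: 75627769137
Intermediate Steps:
61631 - (178516 + 41586)*(g + (-51104 - 1*98245)) = 61631 - (178516 + 41586)*(-194254 + (-51104 - 1*98245)) = 61631 - 220102*(-194254 + (-51104 - 98245)) = 61631 - 220102*(-194254 - 149349) = 61631 - 220102*(-343603) = 61631 - 1*(-75627707506) = 61631 + 75627707506 = 75627769137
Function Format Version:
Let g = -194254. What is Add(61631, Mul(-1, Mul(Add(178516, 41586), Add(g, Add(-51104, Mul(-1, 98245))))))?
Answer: 75627769137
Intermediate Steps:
Add(61631, Mul(-1, Mul(Add(178516, 41586), Add(g, Add(-51104, Mul(-1, 98245)))))) = Add(61631, Mul(-1, Mul(Add(178516, 41586), Add(-194254, Add(-51104, Mul(-1, 98245)))))) = Add(61631, Mul(-1, Mul(220102, Add(-194254, Add(-51104, -98245))))) = Add(61631, Mul(-1, Mul(220102, Add(-194254, -149349)))) = Add(61631, Mul(-1, Mul(220102, -343603))) = Add(61631, Mul(-1, -75627707506)) = Add(61631, 75627707506) = 75627769137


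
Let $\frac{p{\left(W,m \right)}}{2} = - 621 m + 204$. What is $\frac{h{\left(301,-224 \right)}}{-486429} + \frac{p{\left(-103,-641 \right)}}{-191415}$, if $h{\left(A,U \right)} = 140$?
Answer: $- \frac{3690305614}{886760067} \approx -4.1616$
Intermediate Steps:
$p{\left(W,m \right)} = 408 - 1242 m$ ($p{\left(W,m \right)} = 2 \left(- 621 m + 204\right) = 2 \left(204 - 621 m\right) = 408 - 1242 m$)
$\frac{h{\left(301,-224 \right)}}{-486429} + \frac{p{\left(-103,-641 \right)}}{-191415} = \frac{140}{-486429} + \frac{408 - -796122}{-191415} = 140 \left(- \frac{1}{486429}\right) + \left(408 + 796122\right) \left(- \frac{1}{191415}\right) = - \frac{140}{486429} + 796530 \left(- \frac{1}{191415}\right) = - \frac{140}{486429} - \frac{7586}{1823} = - \frac{3690305614}{886760067}$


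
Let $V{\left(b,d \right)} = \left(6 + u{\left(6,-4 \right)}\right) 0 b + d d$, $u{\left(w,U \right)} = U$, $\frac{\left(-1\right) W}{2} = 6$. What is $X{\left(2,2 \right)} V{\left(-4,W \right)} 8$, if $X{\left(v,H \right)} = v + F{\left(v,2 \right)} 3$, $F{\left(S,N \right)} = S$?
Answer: $9216$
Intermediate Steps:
$W = -12$ ($W = \left(-2\right) 6 = -12$)
$X{\left(v,H \right)} = 4 v$ ($X{\left(v,H \right)} = v + v 3 = v + 3 v = 4 v$)
$V{\left(b,d \right)} = d^{2}$ ($V{\left(b,d \right)} = \left(6 - 4\right) 0 b + d d = 2 \cdot 0 b + d^{2} = 0 b + d^{2} = 0 + d^{2} = d^{2}$)
$X{\left(2,2 \right)} V{\left(-4,W \right)} 8 = 4 \cdot 2 \left(-12\right)^{2} \cdot 8 = 8 \cdot 144 \cdot 8 = 1152 \cdot 8 = 9216$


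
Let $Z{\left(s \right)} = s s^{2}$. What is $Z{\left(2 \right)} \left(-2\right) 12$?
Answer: $-192$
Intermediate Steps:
$Z{\left(s \right)} = s^{3}$
$Z{\left(2 \right)} \left(-2\right) 12 = 2^{3} \left(-2\right) 12 = 8 \left(-2\right) 12 = \left(-16\right) 12 = -192$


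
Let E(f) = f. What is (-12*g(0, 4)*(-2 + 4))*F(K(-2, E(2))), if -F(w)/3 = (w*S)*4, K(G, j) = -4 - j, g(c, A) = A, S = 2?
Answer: -13824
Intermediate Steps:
F(w) = -24*w (F(w) = -3*w*2*4 = -3*2*w*4 = -24*w)
(-12*g(0, 4)*(-2 + 4))*F(K(-2, E(2))) = (-48*(-2 + 4))*(-24*(-4 - 1*2)) = (-48*2)*(-24*(-4 - 2)) = (-12*8)*(-24*(-6)) = -96*144 = -13824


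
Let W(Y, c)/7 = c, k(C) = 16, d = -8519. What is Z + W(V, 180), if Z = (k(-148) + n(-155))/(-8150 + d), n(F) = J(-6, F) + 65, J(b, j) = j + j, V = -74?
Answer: 21003169/16669 ≈ 1260.0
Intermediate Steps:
W(Y, c) = 7*c
J(b, j) = 2*j
n(F) = 65 + 2*F (n(F) = 2*F + 65 = 65 + 2*F)
Z = 229/16669 (Z = (16 + (65 + 2*(-155)))/(-8150 - 8519) = (16 + (65 - 310))/(-16669) = (16 - 245)*(-1/16669) = -229*(-1/16669) = 229/16669 ≈ 0.013738)
Z + W(V, 180) = 229/16669 + 7*180 = 229/16669 + 1260 = 21003169/16669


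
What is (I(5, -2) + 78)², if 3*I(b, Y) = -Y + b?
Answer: 58081/9 ≈ 6453.4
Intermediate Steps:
I(b, Y) = -Y/3 + b/3 (I(b, Y) = (-Y + b)/3 = (b - Y)/3 = -Y/3 + b/3)
(I(5, -2) + 78)² = ((-⅓*(-2) + (⅓)*5) + 78)² = ((⅔ + 5/3) + 78)² = (7/3 + 78)² = (241/3)² = 58081/9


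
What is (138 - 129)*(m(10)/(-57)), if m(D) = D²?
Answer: -300/19 ≈ -15.789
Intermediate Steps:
(138 - 129)*(m(10)/(-57)) = (138 - 129)*(10²/(-57)) = 9*(100*(-1/57)) = 9*(-100/57) = -300/19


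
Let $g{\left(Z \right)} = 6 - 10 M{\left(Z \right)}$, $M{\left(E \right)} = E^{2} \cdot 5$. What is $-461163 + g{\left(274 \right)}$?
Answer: $-4214957$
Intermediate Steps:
$M{\left(E \right)} = 5 E^{2}$
$g{\left(Z \right)} = 6 - 50 Z^{2}$ ($g{\left(Z \right)} = 6 - 10 \cdot 5 Z^{2} = 6 - 50 Z^{2}$)
$-461163 + g{\left(274 \right)} = -461163 + \left(6 - 50 \cdot 274^{2}\right) = -461163 + \left(6 - 3753800\right) = -461163 - 3753794 = -4214957$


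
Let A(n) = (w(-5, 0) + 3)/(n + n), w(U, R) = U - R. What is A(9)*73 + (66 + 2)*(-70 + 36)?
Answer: -20881/9 ≈ -2320.1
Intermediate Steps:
A(n) = -1/n (A(n) = ((-5 - 1*0) + 3)/(n + n) = ((-5 + 0) + 3)/((2*n)) = (-5 + 3)*(1/(2*n)) = -1/n)
A(9)*73 + (66 + 2)*(-70 + 36) = -1/9*73 + (66 + 2)*(-70 + 36) = -1*1/9*73 + 68*(-34) = -1/9*73 - 2312 = -73/9 - 2312 = -20881/9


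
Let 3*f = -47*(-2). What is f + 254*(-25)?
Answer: -18956/3 ≈ -6318.7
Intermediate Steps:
f = 94/3 (f = (-47*(-2))/3 = (⅓)*94 = 94/3 ≈ 31.333)
f + 254*(-25) = 94/3 + 254*(-25) = 94/3 - 6350 = -18956/3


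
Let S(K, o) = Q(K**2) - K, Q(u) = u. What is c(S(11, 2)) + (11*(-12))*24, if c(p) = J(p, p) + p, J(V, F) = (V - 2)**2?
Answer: 8606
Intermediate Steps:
J(V, F) = (-2 + V)**2
S(K, o) = K**2 - K
c(p) = p + (-2 + p)**2 (c(p) = (-2 + p)**2 + p = p + (-2 + p)**2)
c(S(11, 2)) + (11*(-12))*24 = (11*(-1 + 11) + (-2 + 11*(-1 + 11))**2) + (11*(-12))*24 = (11*10 + (-2 + 11*10)**2) - 132*24 = (110 + (-2 + 110)**2) - 3168 = (110 + 108**2) - 3168 = (110 + 11664) - 3168 = 11774 - 3168 = 8606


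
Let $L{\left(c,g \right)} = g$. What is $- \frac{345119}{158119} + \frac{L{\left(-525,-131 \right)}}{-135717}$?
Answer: $- \frac{46817801734}{21459436323} \approx -2.1817$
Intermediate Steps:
$- \frac{345119}{158119} + \frac{L{\left(-525,-131 \right)}}{-135717} = - \frac{345119}{158119} - \frac{131}{-135717} = \left(-345119\right) \frac{1}{158119} - - \frac{131}{135717} = - \frac{345119}{158119} + \frac{131}{135717} = - \frac{46817801734}{21459436323}$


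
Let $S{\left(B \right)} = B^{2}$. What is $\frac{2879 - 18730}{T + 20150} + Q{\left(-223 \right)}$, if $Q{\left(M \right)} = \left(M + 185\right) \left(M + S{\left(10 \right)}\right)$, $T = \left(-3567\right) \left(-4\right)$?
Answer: $\frac{160853881}{34418} \approx 4673.5$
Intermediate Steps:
$T = 14268$
$Q{\left(M \right)} = \left(100 + M\right) \left(185 + M\right)$ ($Q{\left(M \right)} = \left(M + 185\right) \left(M + 10^{2}\right) = \left(185 + M\right) \left(M + 100\right) = \left(185 + M\right) \left(100 + M\right) = \left(100 + M\right) \left(185 + M\right)$)
$\frac{2879 - 18730}{T + 20150} + Q{\left(-223 \right)} = \frac{2879 - 18730}{14268 + 20150} + \left(18500 + \left(-223\right)^{2} + 285 \left(-223\right)\right) = - \frac{15851}{34418} + \left(18500 + 49729 - 63555\right) = \left(-15851\right) \frac{1}{34418} + 4674 = - \frac{15851}{34418} + 4674 = \frac{160853881}{34418}$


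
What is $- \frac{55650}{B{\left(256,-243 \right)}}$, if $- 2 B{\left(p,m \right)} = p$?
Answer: $\frac{27825}{64} \approx 434.77$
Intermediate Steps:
$B{\left(p,m \right)} = - \frac{p}{2}$
$- \frac{55650}{B{\left(256,-243 \right)}} = - \frac{55650}{\left(- \frac{1}{2}\right) 256} = - \frac{55650}{-128} = \left(-55650\right) \left(- \frac{1}{128}\right) = \frac{27825}{64}$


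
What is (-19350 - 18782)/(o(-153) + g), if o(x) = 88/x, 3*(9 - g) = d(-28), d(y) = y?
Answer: -5834196/2717 ≈ -2147.3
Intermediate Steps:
g = 55/3 (g = 9 - ⅓*(-28) = 9 + 28/3 = 55/3 ≈ 18.333)
(-19350 - 18782)/(o(-153) + g) = (-19350 - 18782)/(88/(-153) + 55/3) = -38132/(88*(-1/153) + 55/3) = -38132/(-88/153 + 55/3) = -38132/2717/153 = -38132*153/2717 = -5834196/2717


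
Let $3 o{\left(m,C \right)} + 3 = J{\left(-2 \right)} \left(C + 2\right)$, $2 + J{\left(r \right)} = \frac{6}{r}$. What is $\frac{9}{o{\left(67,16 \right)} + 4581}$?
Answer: $\frac{9}{4550} \approx 0.001978$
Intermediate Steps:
$J{\left(r \right)} = -2 + \frac{6}{r}$
$o{\left(m,C \right)} = - \frac{13}{3} - \frac{5 C}{3}$ ($o{\left(m,C \right)} = -1 + \frac{\left(-2 + \frac{6}{-2}\right) \left(C + 2\right)}{3} = -1 + \frac{\left(-2 + 6 \left(- \frac{1}{2}\right)\right) \left(2 + C\right)}{3} = -1 + \frac{\left(-2 - 3\right) \left(2 + C\right)}{3} = -1 + \frac{\left(-5\right) \left(2 + C\right)}{3} = -1 + \frac{-10 - 5 C}{3} = -1 - \left(\frac{10}{3} + \frac{5 C}{3}\right) = - \frac{13}{3} - \frac{5 C}{3}$)
$\frac{9}{o{\left(67,16 \right)} + 4581} = \frac{9}{\left(- \frac{13}{3} - \frac{80}{3}\right) + 4581} = \frac{9}{-31 + 4581} = \frac{9}{4550}$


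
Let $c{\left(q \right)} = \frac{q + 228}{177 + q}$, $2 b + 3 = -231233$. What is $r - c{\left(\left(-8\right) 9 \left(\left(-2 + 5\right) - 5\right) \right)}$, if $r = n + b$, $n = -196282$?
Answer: $- \frac{33373424}{107} \approx -3.119 \cdot 10^{5}$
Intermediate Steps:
$b = -115618$ ($b = - \frac{3}{2} + \frac{1}{2} \left(-231233\right) = - \frac{3}{2} - \frac{231233}{2} = -115618$)
$c{\left(q \right)} = \frac{228 + q}{177 + q}$
$r = -311900$ ($r = -196282 - 115618 = -311900$)
$r - c{\left(\left(-8\right) 9 \left(\left(-2 + 5\right) - 5\right) \right)} = -311900 - \frac{228 + \left(-8\right) 9 \left(\left(-2 + 5\right) - 5\right)}{177 + \left(-8\right) 9 \left(\left(-2 + 5\right) - 5\right)} = -311900 - \frac{228 - 72 \left(3 - 5\right)}{177 - 72 \left(3 - 5\right)} = -311900 - \frac{228 - -144}{177 - -144} = -311900 - \frac{228 + 144}{177 + 144} = -311900 - \frac{1}{321} \cdot 372 = -311900 - \frac{124}{107} = - \frac{33373424}{107}$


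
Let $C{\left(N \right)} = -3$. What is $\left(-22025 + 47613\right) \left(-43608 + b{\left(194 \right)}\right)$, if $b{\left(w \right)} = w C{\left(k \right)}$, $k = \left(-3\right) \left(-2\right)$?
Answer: $-1130733720$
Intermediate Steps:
$k = 6$
$b{\left(w \right)} = - 3 w$ ($b{\left(w \right)} = w \left(-3\right) = - 3 w$)
$\left(-22025 + 47613\right) \left(-43608 + b{\left(194 \right)}\right) = \left(-22025 + 47613\right) \left(-43608 - 582\right) = 25588 \left(-43608 - 582\right) = 25588 \left(-44190\right) = -1130733720$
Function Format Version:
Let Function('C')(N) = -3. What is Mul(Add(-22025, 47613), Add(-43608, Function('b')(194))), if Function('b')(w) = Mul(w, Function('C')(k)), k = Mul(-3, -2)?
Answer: -1130733720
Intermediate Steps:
k = 6
Function('b')(w) = Mul(-3, w) (Function('b')(w) = Mul(w, -3) = Mul(-3, w))
Mul(Add(-22025, 47613), Add(-43608, Function('b')(194))) = Mul(Add(-22025, 47613), Add(-43608, Mul(-3, 194))) = Mul(25588, Add(-43608, -582)) = Mul(25588, -44190) = -1130733720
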